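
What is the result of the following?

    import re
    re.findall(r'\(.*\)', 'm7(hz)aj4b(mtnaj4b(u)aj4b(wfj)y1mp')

['(hz)aj4b(mtnaj4b(u)aj4b(wfj)']

Since nothing is captured, `findall` lists the 1 matched substring directly.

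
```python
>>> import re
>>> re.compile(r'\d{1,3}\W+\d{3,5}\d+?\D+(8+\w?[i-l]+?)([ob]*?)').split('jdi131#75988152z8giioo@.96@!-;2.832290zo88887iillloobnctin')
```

With the lazy modifier that quantifier settles for the fewest repetitions that let the rest of the pattern succeed (the atoms after it are unaffected and can still be greedy).
With a capturing group present, the delimiter's captured portion is kept in the result list.

['jdi', '8gi', '', 'ioo@.96@!-;', '88887i', '', 'illloobnctin']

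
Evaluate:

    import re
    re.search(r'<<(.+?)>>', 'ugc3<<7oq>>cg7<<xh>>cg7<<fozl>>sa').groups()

('7oq',)

Lazy quantifiers expand one character at a time until the remainder of the pattern can match.
`search` walks the string left to right and returns the first match it finds.
The match spans [4:11] → '<<7oq>>'.
Captured: group 1 = '7oq'.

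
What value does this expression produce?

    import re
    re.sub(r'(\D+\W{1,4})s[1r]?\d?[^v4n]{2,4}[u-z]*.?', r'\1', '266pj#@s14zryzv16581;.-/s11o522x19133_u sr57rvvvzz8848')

Pattern: one or more of a non-digit, then 1 to 4 of a non-word character (captured); then a literal 's', then optionally one of [1r], then optionally a digit; then 2 to 4 of any character except [v4n]; then zero or more of a character in [u-z], then optionally any character.
Matches: at [3:16] → 'pj#@s14zryzv1'; at [20:33] → ';.-/s11o522x1'; at [37:51] → '_u sr57rvvvzz8'.
The replacement refers to a captured group, so each match is rewritten using its own captured text.

'266pj#@6581;.-/9133_u 848'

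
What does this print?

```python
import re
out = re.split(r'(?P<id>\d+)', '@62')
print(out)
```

This matches one or more of a digit (captured as 'id').
Matches to split on: at [1:3] → '62'.
With a capturing group present, the delimiter's captured portion is kept in the result list.

['@', '62', '']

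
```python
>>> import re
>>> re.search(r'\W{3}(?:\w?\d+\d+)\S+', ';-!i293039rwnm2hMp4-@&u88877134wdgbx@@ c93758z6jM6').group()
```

This matches exactly 3 of a non-word character; then optionally a word character, then one or more of a digit, then one or more of a digit (non-capturing group); then one or more of a non-whitespace character.
The match spans [0:38] → ';-!i293039rwnm2hMp4-@&u88877134wdgbx@@'.

';-!i293039rwnm2hMp4-@&u88877134wdgbx@@'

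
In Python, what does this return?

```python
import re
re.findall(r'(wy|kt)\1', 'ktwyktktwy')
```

['kt']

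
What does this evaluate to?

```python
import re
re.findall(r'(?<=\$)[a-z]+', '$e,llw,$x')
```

The `(?=…)`/`(?<=…)` assertion just peeks at neighbouring text; it doesn't advance the match position.
`findall` yields the raw match text (2 of them) because the pattern has no groups.

['e', 'x']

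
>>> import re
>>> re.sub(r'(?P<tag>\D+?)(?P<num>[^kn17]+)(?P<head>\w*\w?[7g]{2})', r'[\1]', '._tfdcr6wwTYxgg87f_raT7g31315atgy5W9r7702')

Pattern: one or more of a non-digit (lazy) (captured as 'tag'); then one or more of any character except [kn17] (captured as 'num'); then zero or more of a word character, then optionally a word character, then exactly 2 of one of [7g] (captured as 'head').
Because the quantifier is non-greedy, it stops expanding at the earliest point where the rest of the pattern can succeed.
Matches: at [0:39] → '._tfdcr6wwTYxgg87f_raT7g31315atgy5W9r77'.
Each match is replaced using the text its own group 1 captured.

'[.]02'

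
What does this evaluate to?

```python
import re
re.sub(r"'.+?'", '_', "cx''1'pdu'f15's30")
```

'cx_pdu_s30'

Lazy quantifiers expand one character at a time until the remainder of the pattern can match.
Matches: at [2:6] → "''1'"; at [9:14] → "'f15'".
Every occurrence is swapped for '_'.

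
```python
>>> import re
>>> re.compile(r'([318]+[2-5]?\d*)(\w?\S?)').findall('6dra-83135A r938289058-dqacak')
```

[('83135', 'A'), ('38289058', '-')]

The pattern matches one or more of one of [318], then optionally a character in [2-5], then zero or more of a digit (captured); then optionally a word character, then optionally a non-whitespace character (captured).
`findall` packs the 2 group values into a tuple for every match.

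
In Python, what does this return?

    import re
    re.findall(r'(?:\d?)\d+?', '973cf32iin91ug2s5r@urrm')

['97', '3', '32', '91', '2', '5']

This matches optionally a digit (non-capturing group); then one or more of a digit (lazy).
Scanning left to right: at [0:2] → '97'; at [2:3] → '3'; at [5:7] → '32'; at [10:12] → '91'; at [14:15] → '2'; ….
Since nothing is captured, `findall` lists the 6 matched substrings directly.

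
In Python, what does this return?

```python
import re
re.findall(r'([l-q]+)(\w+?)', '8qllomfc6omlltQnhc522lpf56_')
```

[('qllom', 'f'), ('omll', 't'), ('n', 'h'), ('lp', 'f')]

Pattern: one or more of a character in [l-q] (captured); then one or more of a word character (lazy) (captured).
The `?` after the quantifier makes it lazy — it takes as little as possible before letting the rest of the pattern try.
Matches: at [1:7] match 'qllomf', groups = ('qllom', 'f'); at [9:14] match 'omllt', groups = ('omll', 't'); at [15:17] match 'nh', groups = ('n', 'h'); at [21:24] match 'lpf', groups = ('lp', 'f').
With 2 capturing groups, `findall` returns a 2-tuple per match.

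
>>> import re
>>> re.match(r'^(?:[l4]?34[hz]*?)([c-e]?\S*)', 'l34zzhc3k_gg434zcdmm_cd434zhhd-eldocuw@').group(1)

'zzhc3k_gg434zcdmm_cd434zhhd-eldocuw@'

The match spans [0:39] → 'l34zzhc3k_gg434zcdmm_cd434zhhd-eldocuw@'.
Captured: group 1 = 'zzhc3k_gg434zcdmm_cd434zhhd-eldocuw@'.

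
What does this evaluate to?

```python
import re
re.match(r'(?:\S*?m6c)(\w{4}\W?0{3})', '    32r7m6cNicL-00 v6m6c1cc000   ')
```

None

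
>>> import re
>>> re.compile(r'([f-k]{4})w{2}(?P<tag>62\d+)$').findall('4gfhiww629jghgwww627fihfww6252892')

[('fihf', '6252892')]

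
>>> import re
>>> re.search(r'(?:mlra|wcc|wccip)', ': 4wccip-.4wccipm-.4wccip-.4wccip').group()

'wcc'

Alternation isn't longest-match — the leftmost alternative that fits at this position is chosen.
Unlike `match`, `search` isn't anchored — it looks for the pattern anywhere in the string.
The match spans [3:6] → 'wcc'.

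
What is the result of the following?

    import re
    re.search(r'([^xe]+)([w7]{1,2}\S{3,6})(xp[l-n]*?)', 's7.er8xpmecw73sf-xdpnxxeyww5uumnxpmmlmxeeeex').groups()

('s', '7.er8', 'xp')

The match spans [0:8] → 's7.er8xp'.
Captured: group 1 = 's', group 2 = '7.er8', group 3 = 'xp'.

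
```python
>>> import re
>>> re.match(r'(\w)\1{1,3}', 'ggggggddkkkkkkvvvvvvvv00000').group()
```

`re.match` won't scan ahead — the pattern has to work from the very first character.
The match spans [0:4] → 'gggg'.

'gggg'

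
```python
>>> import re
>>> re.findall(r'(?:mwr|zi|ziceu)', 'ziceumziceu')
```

The regex engine tests alternatives in the order written; an earlier branch that matches wins even if a later one would match more.
Matches: at [0:2] → 'zi'; at [6:8] → 'zi'.
No capturing groups, so `findall` returns the 2 full match strings.

['zi', 'zi']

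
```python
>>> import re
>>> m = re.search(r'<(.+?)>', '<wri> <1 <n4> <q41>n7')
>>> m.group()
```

'<wri>'

A non-greedy quantifier consumes as few characters as it can — just enough that the remainder of the pattern still matches from where it stops; whatever follows it matches normally.
The match spans [0:5] → '<wri>'.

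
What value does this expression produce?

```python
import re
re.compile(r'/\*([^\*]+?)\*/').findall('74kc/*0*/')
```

['0']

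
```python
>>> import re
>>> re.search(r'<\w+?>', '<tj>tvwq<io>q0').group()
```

'<tj>'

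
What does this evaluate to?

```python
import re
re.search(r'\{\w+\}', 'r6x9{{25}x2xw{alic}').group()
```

'{25}'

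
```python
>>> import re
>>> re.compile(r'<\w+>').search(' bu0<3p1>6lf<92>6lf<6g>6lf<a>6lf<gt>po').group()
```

'<3p1>'

The match spans [4:9] → '<3p1>'.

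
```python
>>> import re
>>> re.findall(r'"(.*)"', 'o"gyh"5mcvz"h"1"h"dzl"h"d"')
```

Walking the string: at [1:26] match '"gyh"5mcvz"h"1"h"dzl"h"d"', group 1 = 'gyh"5mcvz"h"1"h"dzl"h"d'.
`findall` collects group 1 from the one match (1 total).

['gyh"5mcvz"h"1"h"dzl"h"d']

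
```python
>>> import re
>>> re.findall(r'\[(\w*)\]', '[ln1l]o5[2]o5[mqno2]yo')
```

['ln1l', '2', 'mqno2']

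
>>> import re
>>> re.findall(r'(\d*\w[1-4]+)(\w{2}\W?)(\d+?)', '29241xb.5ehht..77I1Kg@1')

[('29241', 'xb.', '5'), ('77I1', 'Kg@', '1')]

Pattern: zero or more of a digit, then a word character, then one or more of a character in [1-4] (captured); then exactly 2 of a word character, then optionally a non-word character (captured); then one or more of a digit (lazy) (captured).
Matches: at [0:9] match '29241xb.5', groups = ('29241', 'xb.', '5'); at [15:23] match '77I1Kg@1', groups = ('77I1', 'Kg@', '1').
3 groups means each result is a tuple of 3 captured strings — 2 here.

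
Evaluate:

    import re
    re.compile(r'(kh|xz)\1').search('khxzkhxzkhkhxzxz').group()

'khkh'

A backreference is literal: `\1` must see the identical characters the first group matched.
The match spans [8:12] → 'khkh'.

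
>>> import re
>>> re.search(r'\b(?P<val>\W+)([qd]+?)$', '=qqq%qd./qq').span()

(7, 11)

Pattern: a word boundary (`\b`, zero-width); then one or more of a non-word character (captured as 'val'); then one or more of one of [qd] (lazy) (captured); then anchored at the end.
Unlike `match`, `search` isn't anchored — it looks for the pattern anywhere in the string.
The match spans [7:11] → './qq'.
Captured: group 1 = './', group 2 = 'qq'.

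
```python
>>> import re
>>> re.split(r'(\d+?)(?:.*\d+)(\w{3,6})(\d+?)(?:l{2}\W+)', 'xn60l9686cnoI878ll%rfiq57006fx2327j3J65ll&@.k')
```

Pattern: one or more of a digit (lazy) (captured); then zero or more of any character, then one or more of a digit (non-capturing group); then 3 to 6 of a word character (captured); then one or more of a digit (lazy) (captured); then exactly 2 of a literal 'l', then one or more of a non-word character (non-capturing group).
Matches to split on: at [2:44] → '60l9686cnoI878ll%rfiq57006fx2327j3J65ll&@.'.
Because the pattern has a capturing group, `split` also inserts each captured text between the pieces.

['xn', '6', 'j3J6', '5', 'k']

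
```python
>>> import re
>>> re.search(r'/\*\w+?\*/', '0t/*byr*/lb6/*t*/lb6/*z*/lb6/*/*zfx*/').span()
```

(2, 9)

The match spans [2:9] → '/*byr*/'.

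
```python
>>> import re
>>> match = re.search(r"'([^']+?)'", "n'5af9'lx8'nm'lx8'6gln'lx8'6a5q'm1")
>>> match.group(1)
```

'5af9'

The match spans [1:7] → "'5af9'".
Captured: group 1 = '5af9'.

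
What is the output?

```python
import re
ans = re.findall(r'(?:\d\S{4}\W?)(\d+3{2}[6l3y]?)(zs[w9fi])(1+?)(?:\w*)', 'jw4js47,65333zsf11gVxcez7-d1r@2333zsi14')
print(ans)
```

The pattern matches a digit, then exactly 4 of a non-whitespace character, then optionally a non-word character (non-capturing group); then one or more of a digit, then exactly 2 of a literal '3', then optionally one of [6l3y] (captured); then the literal 'zs', then one of [w9fi] (captured); then one or more of a literal '1' (lazy) (captured); then zero or more of a word character (non-capturing group).
A non-greedy quantifier consumes as few characters as it can — just enough that the remainder of the pattern still matches from where it stops; whatever follows it matches normally.
Scanning left to right: at [2:25] match '4js47,65333zsf11gVxcez7', groups = ('65333', 'zsf', '1').
With 3 capturing groups, `findall` returns a 3-tuple per match.

[('65333', 'zsf', '1')]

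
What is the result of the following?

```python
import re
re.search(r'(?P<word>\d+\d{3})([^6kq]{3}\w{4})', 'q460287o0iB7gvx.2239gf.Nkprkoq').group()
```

'460287o0iB7gv'

This matches one or more of a digit, then exactly 3 of a digit (captured as 'word'); then exactly 3 of any character except [6kq], then exactly 4 of a word character (captured).
`re.search` scans for the first position where the pattern succeeds.
The match spans [1:14] → '460287o0iB7gv'.
Captured: group 1 = '460287', group 2 = 'o0iB7gv'.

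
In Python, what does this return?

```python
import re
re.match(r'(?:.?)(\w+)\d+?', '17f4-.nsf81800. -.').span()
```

(0, 4)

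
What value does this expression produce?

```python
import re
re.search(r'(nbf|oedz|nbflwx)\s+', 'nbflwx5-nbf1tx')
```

None

Unlike `match`, `search` isn't anchored — it looks for the pattern anywhere in the string.
Here nothing in the string fits, so the call returns None.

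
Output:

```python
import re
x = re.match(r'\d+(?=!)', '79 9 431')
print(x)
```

None

With `match`, the pattern is implicitly anchored at the beginning.
Here position 0 doesn't satisfy it, so the call returns None.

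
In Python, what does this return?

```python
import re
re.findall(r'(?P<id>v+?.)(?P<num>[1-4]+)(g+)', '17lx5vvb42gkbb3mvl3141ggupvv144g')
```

Because the quantifier is non-greedy, it stops expanding at the earliest point where the rest of the pattern can succeed.
With 3 capturing groups, `findall` returns a 3-tuple per match.

[('vvb', '42', 'g'), ('vl', '3141', 'gg'), ('vv', '144', 'g')]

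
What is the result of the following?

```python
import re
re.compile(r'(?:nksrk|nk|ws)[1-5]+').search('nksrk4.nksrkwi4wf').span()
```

Unlike `match`, `search` isn't anchored — it looks for the pattern anywhere in the string.
The match spans [0:6] → 'nksrk4'.

(0, 6)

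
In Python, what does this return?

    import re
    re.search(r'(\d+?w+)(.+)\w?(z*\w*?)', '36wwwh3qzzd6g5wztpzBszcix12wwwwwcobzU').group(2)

This matches one or more of a digit (lazy), then one or more of a literal 'w' (captured); then one or more of any character (captured); then optionally a word character; then zero or more of a literal 'z', then zero or more of a word character (lazy) (captured).
`re.search` scans for the first position where the pattern succeeds.
The match spans [0:37] → '36wwwh3qzzd6g5wztpzBszcix12wwwwwcobzU'.
Captured: group 1 = '36www', group 2 = 'h3qzzd6g5wztpzBszcix12wwwwwcobzU', group 3 = ''.

'h3qzzd6g5wztpzBszcix12wwwwwcobzU'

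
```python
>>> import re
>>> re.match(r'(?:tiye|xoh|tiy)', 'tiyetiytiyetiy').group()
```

'tiye'

`re.match` only tries the pattern at the start of the string.
The match spans [0:4] → 'tiye'.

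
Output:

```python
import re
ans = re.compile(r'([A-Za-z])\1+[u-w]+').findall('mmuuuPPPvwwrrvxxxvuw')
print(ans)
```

['m', 'P', 'r', 'x']

`\1` is not a pattern — it's the concrete string captured by group 1, re-applied verbatim.
One capturing group, so `findall` returns just the captured substring from each match — 4 in all.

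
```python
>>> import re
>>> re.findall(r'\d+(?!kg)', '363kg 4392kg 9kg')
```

A negative assertion filters positions out without eating any characters.
Scanning left to right: at [0:2] → '36'; at [6:9] → '439'.
No capturing groups, so `findall` returns the 2 full match strings.

['36', '439']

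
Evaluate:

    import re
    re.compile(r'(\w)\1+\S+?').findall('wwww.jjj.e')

['w', 'j']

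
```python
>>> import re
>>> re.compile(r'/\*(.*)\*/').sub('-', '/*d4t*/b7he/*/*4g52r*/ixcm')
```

`sub` substitutes '-' at each match site.

'-ixcm'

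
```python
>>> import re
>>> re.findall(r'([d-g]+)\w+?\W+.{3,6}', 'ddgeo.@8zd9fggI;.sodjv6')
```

One capturing group, so `findall` returns just the captured substring from each match — 2 in all.

['ddge', 'g']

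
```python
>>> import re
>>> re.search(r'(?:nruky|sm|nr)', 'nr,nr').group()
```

'nr'

Unlike `match`, `search` isn't anchored — it looks for the pattern anywhere in the string.
The match spans [0:2] → 'nr'.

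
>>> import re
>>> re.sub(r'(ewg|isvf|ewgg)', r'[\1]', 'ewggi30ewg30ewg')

Alternation tries branches left to right and keeps the first one that lets the overall match succeed at that position.
Matches: at [0:3] → 'ewg'; at [7:10] → 'ewg'; at [12:15] → 'ewg'.
The replacement refers to a captured group, so each match is rewritten using its own captured text.

'[ewg]gi30[ewg]30[ewg]'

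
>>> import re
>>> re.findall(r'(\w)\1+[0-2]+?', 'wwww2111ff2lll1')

After group 1 captures some text, `\1` only succeeds where that same text appears again.
Because there's exactly one group, `findall` drops the full match and keeps group 1 from each hit.

['w', '1', 'f', 'l']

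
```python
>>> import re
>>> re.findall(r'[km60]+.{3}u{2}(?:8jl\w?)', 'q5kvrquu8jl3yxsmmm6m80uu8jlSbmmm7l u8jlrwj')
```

['kvrquu8jl3', 'mmm6m80uu8jlS']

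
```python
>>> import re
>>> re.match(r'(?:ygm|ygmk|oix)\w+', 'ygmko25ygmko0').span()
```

(0, 13)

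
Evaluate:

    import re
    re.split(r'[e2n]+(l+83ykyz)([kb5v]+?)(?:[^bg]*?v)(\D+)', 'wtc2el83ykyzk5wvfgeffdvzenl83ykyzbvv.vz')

['wtc', 'l83ykyz', 'k', 'fgeffdvzenl', '83ykyzbvv.vz']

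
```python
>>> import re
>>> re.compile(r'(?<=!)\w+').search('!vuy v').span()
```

(1, 4)

The lookaround is zero-width — it requires the adjacent text to match without consuming it, so the asserted text isn't part of the match.
Unlike `match`, `search` isn't anchored — it looks for the pattern anywhere in the string.
The match spans [1:4] → 'vuy'.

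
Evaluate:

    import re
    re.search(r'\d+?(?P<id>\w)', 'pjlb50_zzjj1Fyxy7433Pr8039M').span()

(4, 6)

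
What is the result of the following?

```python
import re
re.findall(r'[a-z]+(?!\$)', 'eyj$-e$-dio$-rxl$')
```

['ey', 'di', 'rx']

The negative lookaround is zero-width — it rules out positions where the adjacent text would match, without consuming anything.
Walking the string: at [0:2] → 'ey'; at [8:10] → 'di'; at [13:15] → 'rx'.
With no groups in the pattern, `findall` gives back each whole match — 3 here.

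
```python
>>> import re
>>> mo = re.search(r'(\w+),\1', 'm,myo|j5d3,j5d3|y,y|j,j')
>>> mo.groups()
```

The match spans [0:3] → 'm,m'.
Captured: group 1 = 'm'.

('m',)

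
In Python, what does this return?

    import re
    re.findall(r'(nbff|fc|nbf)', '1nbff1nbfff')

Branches in `(...|...)` are attempted left-to-right; the first branch that allows the whole pattern to succeed is taken.
Matches: at [1:5] match 'nbff', group 1 = 'nbff'; at [6:10] match 'nbff', group 1 = 'nbff'.
`findall` collects group 1 from each match (2 total).

['nbff', 'nbff']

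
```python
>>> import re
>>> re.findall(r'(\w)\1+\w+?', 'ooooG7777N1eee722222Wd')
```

['o', '7', 'e', '2']

The backreference `\1` re-matches whatever the first group consumed, character for character.
With a single group, `findall` returns only what that group captured — 4 items.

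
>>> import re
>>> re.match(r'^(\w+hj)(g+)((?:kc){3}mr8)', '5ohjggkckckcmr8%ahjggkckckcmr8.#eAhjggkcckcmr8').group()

This matches anchored at the start of the string; then one or more of a word character, then the literal 'hj' (captured); then one or more of a literal 'g' (captured); then the literal 'kc' repeated 3 times, then the literal 'mr8' (captured).
With `match`, the pattern is implicitly anchored at the beginning.
The match spans [0:15] → '5ohjggkckckcmr8'.
Captured: group 1 = '5ohj', group 2 = 'gg', group 3 = 'kckckcmr8'.

'5ohjggkckckcmr8'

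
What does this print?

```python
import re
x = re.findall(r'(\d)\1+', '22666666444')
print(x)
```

`\1` has to match the exact text group 1 already captured.
`findall` collects group 1 from each match (3 total).

['2', '6', '4']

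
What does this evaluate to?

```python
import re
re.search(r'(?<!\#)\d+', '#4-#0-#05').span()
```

(8, 9)

A negative assertion filters positions out without eating any characters.
The match spans [8:9] → '5'.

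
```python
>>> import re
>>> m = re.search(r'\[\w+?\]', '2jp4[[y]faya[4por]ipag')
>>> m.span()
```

(5, 8)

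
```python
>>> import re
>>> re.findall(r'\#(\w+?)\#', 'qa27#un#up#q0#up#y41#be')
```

['un', 'q0', 'y41']

Matches: at [4:8] match '#un#', group 1 = 'un'; at [10:14] match '#q0#', group 1 = 'q0'; at [16:21] match '#y41#', group 1 = 'y41'.
With a single group, `findall` returns only what that group captured — 3 items.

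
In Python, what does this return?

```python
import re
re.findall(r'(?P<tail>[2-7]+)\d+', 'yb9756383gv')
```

['7563']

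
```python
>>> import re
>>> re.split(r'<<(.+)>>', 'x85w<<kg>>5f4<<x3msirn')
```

Matches to split on: at [4:10] → '<<kg>>'.
`re.split` interleaves the captured-group text with the surrounding fragments.

['x85w', 'kg', '5f4<<x3msirn']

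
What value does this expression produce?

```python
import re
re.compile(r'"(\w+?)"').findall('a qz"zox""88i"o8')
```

['zox', '88i']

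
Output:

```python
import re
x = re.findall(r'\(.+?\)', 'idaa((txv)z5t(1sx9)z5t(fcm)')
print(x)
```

['((txv)', '(1sx9)', '(fcm)']

Walking the string: at [4:10] → '((txv)'; at [13:19] → '(1sx9)'; at [22:27] → '(fcm)'.
Since nothing is captured, `findall` lists the 3 matched substrings directly.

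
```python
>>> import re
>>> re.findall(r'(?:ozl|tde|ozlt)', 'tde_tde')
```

Matches: at [0:3] → 'tde'; at [4:7] → 'tde'.
No capturing groups, so `findall` returns the 2 full match strings.

['tde', 'tde']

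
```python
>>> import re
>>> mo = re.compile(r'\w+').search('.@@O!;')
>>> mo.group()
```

'O'

This matches one or more of a word character.
The match spans [3:4] → 'O'.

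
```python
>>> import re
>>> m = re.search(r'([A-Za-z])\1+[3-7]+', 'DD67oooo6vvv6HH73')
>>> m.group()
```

'DD67'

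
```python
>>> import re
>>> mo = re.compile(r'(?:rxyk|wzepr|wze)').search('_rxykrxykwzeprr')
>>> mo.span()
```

The match spans [1:5] → 'rxyk'.

(1, 5)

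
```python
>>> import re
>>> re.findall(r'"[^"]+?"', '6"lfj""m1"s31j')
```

['"lfj"', '"m1"']

Matches: at [1:6] → '"lfj"'; at [6:10] → '"m1"'.
With no groups in the pattern, `findall` gives back each whole match — 2 here.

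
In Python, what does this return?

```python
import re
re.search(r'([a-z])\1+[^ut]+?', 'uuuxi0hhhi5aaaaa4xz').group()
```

'uuux'

After group 1 captures some text, `\1` only succeeds where that same text appears again.
`re.search` scans for the first position where the pattern succeeds.
The match spans [0:4] → 'uuux'.
Captured: group 1 = 'u'.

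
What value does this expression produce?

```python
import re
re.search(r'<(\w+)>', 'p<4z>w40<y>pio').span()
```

Unlike `match`, `search` isn't anchored — it looks for the pattern anywhere in the string.
The match spans [1:5] → '<4z>'.
Captured: group 1 = '4z'.

(1, 5)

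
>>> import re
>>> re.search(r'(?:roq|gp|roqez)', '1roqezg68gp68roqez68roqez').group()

Alternation tries branches left to right and keeps the first one that lets the overall match succeed at that position.
The match spans [1:4] → 'roq'.

'roq'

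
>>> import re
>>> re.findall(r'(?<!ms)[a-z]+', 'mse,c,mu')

The negative lookahead/lookbehind blocks any match where the forbidden context is present.
Walking the string: at [0:3] → 'mse'; at [4:5] → 'c'; at [6:8] → 'mu'.
No capturing groups, so `findall` returns the 3 full match strings.

['mse', 'c', 'mu']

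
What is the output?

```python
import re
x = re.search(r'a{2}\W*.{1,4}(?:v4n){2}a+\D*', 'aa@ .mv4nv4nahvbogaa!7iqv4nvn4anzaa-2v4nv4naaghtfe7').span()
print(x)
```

(0, 21)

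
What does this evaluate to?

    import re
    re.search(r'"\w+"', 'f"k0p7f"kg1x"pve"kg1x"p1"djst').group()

`re.search` scans for the first position where the pattern succeeds.
The match spans [1:8] → '"k0p7f"'.

'"k0p7f"'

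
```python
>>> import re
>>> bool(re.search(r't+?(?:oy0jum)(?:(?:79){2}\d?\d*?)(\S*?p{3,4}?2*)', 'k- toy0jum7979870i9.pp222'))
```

False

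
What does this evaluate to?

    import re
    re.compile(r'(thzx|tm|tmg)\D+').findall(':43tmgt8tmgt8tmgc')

Alternation tries branches left to right and keeps the first one that lets the overall match succeed at that position.
With a single group, `findall` returns only what that group captured — 3 items.

['tm', 'tm', 'tm']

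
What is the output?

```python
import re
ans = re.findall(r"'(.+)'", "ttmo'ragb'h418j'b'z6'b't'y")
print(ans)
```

["ragb'h418j'b'z6'b't"]

Walking the string: at [4:25] match "'ragb'h418j'b'z6'b't'", group 1 = "ragb'h418j'b'z6'b't".
`findall` collects group 1 from the one match (1 total).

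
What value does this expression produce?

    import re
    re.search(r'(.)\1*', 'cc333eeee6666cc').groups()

('c',)

The match spans [0:2] → 'cc'.
Captured: group 1 = 'c'.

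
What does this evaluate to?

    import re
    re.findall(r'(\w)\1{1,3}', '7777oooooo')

A backreference is literal: `\1` must see the identical characters the first group matched.
Matches: at [0:4] match '7777', group 1 = '7'; at [4:8] match 'oooo', group 1 = 'o'; at [8:10] match 'oo', group 1 = 'o'.
Because there's exactly one group, `findall` drops the full match and keeps group 1 from each hit.

['7', 'o', 'o']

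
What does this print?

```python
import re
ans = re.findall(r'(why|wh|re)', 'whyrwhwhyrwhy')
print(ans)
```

['why', 'wh', 'why', 'why']

Branches in `(...|...)` are attempted left-to-right; the first branch that allows the whole pattern to succeed is taken.
Walking the string: at [0:3] match 'why', group 1 = 'why'; at [4:6] match 'wh', group 1 = 'wh'; at [6:9] match 'why', group 1 = 'why'; at [10:13] match 'why', group 1 = 'why'.
With a single group, `findall` returns only what that group captured — 4 items.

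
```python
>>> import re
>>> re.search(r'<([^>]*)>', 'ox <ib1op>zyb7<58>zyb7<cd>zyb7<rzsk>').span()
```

The match spans [3:10] → '<ib1op>'.

(3, 10)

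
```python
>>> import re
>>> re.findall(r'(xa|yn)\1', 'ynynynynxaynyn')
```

A backreference is literal: `\1` must see the identical characters the first group matched.
Walking the string: at [0:4] match 'ynyn', group 1 = 'yn'; at [4:8] match 'ynyn', group 1 = 'yn'; at [10:14] match 'ynyn', group 1 = 'yn'.
Because there's exactly one group, `findall` drops the full match and keeps group 1 from each hit.

['yn', 'yn', 'yn']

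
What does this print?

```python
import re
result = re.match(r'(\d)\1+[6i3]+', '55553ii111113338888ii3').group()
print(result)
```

55553ii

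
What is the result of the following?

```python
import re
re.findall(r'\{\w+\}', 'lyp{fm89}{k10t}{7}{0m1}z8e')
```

['{fm89}', '{k10t}', '{7}', '{0m1}']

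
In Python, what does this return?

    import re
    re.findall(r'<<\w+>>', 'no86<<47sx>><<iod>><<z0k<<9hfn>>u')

['<<47sx>>', '<<iod>>', '<<9hfn>>']

Walking the string: at [4:12] → '<<47sx>>'; at [12:19] → '<<iod>>'; at [24:32] → '<<9hfn>>'.
`findall` yields the raw match text (3 of them) because the pattern has no groups.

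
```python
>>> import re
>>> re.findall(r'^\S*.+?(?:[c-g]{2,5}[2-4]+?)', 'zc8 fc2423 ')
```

['zc8 fc2']

The pattern matches anchored at the start of the string; then zero or more of a non-whitespace character, then one or more of any character (lazy); then 2 to 5 of a character in [c-g], then one or more of a character in [2-4] (lazy) (non-capturing group).
With the lazy modifier that quantifier settles for the fewest repetitions that let the rest of the pattern succeed (the atoms after it are unaffected and can still be greedy).
Scanning left to right: at [0:7] → 'zc8 fc2'.
With no groups in the pattern, `findall` gives back each whole match — 1 here.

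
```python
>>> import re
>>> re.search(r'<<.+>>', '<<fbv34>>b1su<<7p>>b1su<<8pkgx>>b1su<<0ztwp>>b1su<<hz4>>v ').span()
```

`re.search` tries every starting position until one works.
The match spans [0:56] → '<<fbv34>>b1su<<7p>>b1su<<8pkgx>>b1su<<0ztwp>>b1su<<hz4>>'.

(0, 56)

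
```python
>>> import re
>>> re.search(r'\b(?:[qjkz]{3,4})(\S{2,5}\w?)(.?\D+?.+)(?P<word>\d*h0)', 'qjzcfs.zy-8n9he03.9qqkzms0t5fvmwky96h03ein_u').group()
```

'qjzcfs.zy-8n9he03.9qqkzms0t5fvmwky96h0'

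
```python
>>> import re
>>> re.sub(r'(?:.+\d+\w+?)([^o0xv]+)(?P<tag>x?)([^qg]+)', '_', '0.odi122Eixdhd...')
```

'_'

This matches one or more of any character, then one or more of a digit, then one or more of a word character (lazy) (non-capturing group); then one or more of any character except [o0xv] (captured); then optionally a literal 'x' (captured as 'tag'); then one or more of any character except [qg] (captured).
Matches: at [0:17] → '0.odi122Eixdhd...'.
`sub` substitutes '_' at each match site.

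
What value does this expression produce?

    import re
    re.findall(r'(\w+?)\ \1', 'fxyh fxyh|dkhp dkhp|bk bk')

A backreference is literal: `\1` must see the identical characters the first group matched.
Matches: at [0:9] match 'fxyh fxyh', group 1 = 'fxyh'; at [10:19] match 'dkhp dkhp', group 1 = 'dkhp'; at [20:25] match 'bk bk', group 1 = 'bk'.
Because there's exactly one group, `findall` drops the full match and keeps group 1 from each hit.

['fxyh', 'dkhp', 'bk']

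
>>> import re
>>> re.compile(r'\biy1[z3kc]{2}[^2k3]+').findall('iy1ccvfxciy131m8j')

['iy1ccvfxciy1']

This matches a word boundary (`\b`, zero-width); then the literal 'iy1', then exactly 2 of one of [z3kc]; then one or more of any character except [2k3].
Scanning left to right: at [0:12] → 'iy1ccvfxciy1'.
Since nothing is captured, `findall` lists the 1 matched substring directly.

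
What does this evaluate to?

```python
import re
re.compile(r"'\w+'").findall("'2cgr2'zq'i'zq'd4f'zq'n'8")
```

["'2cgr2'", "'i'", "'d4f'", "'n'"]

With no groups in the pattern, `findall` gives back each whole match — 4 here.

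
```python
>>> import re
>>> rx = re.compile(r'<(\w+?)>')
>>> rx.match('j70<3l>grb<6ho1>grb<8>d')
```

With `match`, the pattern is implicitly anchored at the beginning.
Here the string doesn't start with a match, so the call returns None.

None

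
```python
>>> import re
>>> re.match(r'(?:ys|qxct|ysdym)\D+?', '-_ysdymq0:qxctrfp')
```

None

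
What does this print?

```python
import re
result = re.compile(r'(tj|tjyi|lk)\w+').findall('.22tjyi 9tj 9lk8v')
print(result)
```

['tj', 'lk']

`findall` collects group 1 from each match (2 total).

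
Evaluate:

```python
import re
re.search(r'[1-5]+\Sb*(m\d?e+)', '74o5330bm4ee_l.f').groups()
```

The match spans [3:12] → '5330bm4ee'.
Captured: group 1 = 'm4ee'.

('m4ee',)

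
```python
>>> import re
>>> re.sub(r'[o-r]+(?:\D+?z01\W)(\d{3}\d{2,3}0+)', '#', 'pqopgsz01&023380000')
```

This matches one or more of a character in [o-r]; then one or more of a non-digit (lazy), then the literal 'z01', then a non-word character (non-capturing group); then exactly 3 of a digit, then 2 to 3 of a digit, then one or more of the literal '0' (captured).
Matches: at [0:19] → 'pqopgsz01&023380000'.
Every occurrence is swapped for '#'.

'#'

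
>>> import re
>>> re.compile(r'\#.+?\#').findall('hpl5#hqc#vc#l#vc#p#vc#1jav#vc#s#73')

With the lazy modifier that quantifier settles for the fewest repetitions that let the rest of the pattern succeed (the atoms after it are unaffected and can still be greedy).
Matches: at [4:9] → '#hqc#'; at [11:14] → '#l#'; at [16:19] → '#p#'; at [21:27] → '#1jav#'; at [29:32] → '#s#'.
`findall` yields the raw match text (5 of them) because the pattern has no groups.

['#hqc#', '#l#', '#p#', '#1jav#', '#s#']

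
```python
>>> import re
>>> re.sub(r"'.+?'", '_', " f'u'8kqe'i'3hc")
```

' f_8kqe_3hc'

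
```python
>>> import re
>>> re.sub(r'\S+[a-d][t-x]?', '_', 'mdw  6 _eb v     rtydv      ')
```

The pattern matches one or more of a non-whitespace character; then a character in [a-d], then optionally a character in [t-x].
Every occurrence is swapped for '_'.

'_  6 _ v     _      '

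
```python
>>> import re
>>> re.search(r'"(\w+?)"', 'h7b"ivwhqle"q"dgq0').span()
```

`search` walks the string left to right and returns the first match it finds.
The match spans [3:12] → '"ivwhqle"'.
Captured: group 1 = 'ivwhqle'.

(3, 12)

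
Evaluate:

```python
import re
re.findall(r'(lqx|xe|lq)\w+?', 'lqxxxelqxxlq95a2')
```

`|` is ordered: at each position the engine commits to the first alternative that works.
Matches: at [0:4] match 'lqxx', group 1 = 'lqx'; at [4:7] match 'xel', group 1 = 'xe'; at [10:13] match 'lq9', group 1 = 'lq'.
One capturing group, so `findall` returns just the captured substring from each match — 3 in all.

['lqx', 'xe', 'lq']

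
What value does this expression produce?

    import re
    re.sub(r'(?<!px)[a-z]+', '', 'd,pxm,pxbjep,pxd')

The negative lookahead/lookbehind blocks any match where the forbidden context is present.
Matches: at [0:1] → 'd'; at [2:5] → 'pxm'; at [6:12] → 'pxbjep'; at [13:16] → 'pxd'.
Each match is replaced by ''.

',,,'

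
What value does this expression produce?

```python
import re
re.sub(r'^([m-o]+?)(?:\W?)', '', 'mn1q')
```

'n1q'

Pattern: anchored at the start of the string; then one or more of a character in [m-o] (lazy) (captured); then optionally a non-word character (non-capturing group).
The `?` after the quantifier makes it lazy — it takes as little as possible before letting the rest of the pattern try.
Matches: at [0:1] → 'm'.
Every occurrence is swapped for ''.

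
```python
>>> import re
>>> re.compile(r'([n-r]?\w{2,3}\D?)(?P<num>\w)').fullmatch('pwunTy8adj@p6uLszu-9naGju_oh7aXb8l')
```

None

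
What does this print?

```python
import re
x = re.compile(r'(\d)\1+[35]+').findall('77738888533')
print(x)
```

`\1` is not a pattern — it's the concrete string captured by group 1, re-applied verbatim.
Matches: at [0:4] match '7773', group 1 = '7'; at [4:11] match '8888533', group 1 = '8'.
`findall` collects group 1 from each match (2 total).

['7', '8']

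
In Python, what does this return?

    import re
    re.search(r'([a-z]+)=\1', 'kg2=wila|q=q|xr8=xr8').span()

A backreference is literal: `\1` must see the identical characters the first group matched.
`re.search` scans for the first position where the pattern succeeds.
The match spans [9:12] → 'q=q'.
Captured: group 1 = 'q'.

(9, 12)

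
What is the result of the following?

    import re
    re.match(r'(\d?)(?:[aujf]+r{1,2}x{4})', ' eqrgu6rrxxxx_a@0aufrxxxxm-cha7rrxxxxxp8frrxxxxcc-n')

None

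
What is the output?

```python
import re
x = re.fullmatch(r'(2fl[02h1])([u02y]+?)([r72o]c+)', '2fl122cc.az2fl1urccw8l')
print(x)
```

None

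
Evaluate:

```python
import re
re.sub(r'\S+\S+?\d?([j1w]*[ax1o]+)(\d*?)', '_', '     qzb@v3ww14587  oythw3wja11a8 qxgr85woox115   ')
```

'     _4587  _8 _5   '

With the lazy modifier that quantifier settles for the fewest repetitions that let the rest of the pattern succeed (the atoms after it are unaffected and can still be greedy).
Each match is replaced by '_'.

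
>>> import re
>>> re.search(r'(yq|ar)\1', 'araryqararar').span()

(0, 4)

After group 1 captures some text, `\1` only succeeds where that same text appears again.
`re.search` scans for the first position where the pattern succeeds.
The match spans [0:4] → 'arar'.
Captured: group 1 = 'ar'.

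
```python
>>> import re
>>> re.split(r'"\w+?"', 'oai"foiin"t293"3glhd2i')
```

['oai', 't293"3glhd2i']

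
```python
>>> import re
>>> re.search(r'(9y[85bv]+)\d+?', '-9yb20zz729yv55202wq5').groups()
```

The match spans [1:5] → '9yb2'.
Captured: group 1 = '9yb'.

('9yb',)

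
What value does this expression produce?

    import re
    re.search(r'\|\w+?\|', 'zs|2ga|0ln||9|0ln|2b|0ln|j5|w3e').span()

`re.search` scans for the first position where the pattern succeeds.
The match spans [2:7] → '|2ga|'.

(2, 7)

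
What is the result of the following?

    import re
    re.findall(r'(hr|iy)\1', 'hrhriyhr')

['hr']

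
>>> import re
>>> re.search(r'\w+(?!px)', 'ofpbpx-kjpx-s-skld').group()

Because the assertion is negative and zero-width, positions next to the forbidden text are skipped.
`search` walks the string left to right and returns the first match it finds.
The match spans [0:6] → 'ofpbpx'.

'ofpbpx'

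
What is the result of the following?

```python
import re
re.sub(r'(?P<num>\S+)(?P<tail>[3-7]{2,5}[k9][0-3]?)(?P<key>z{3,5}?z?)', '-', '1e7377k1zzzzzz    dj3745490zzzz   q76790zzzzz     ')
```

Pattern: one or more of a non-whitespace character (captured as 'num'); then 2 to 5 of a character in [3-7], then one of [k9], then optionally a character in [0-3] (captured as 'tail'); then 3 to 5 of the literal 'z' (lazy), then optionally the literal 'z' (captured as 'key').
Because the quantifier is non-greedy, it stops expanding at the earliest point where the rest of the pattern can succeed.
Matches: at [0:12] → '1e7377k1zzzz'; at [18:31] → 'dj3745490zzzz'; at [34:44] → 'q76790zzzz'.
Each match is replaced by '-'.

'-zz    -   -z     '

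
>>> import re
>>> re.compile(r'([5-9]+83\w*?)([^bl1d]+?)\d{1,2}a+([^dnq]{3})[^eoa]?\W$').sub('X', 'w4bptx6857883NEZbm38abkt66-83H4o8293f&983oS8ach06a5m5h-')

'w4bptxX'

Pattern: one or more of a character in [5-9], then the literal '83', then zero or more of a word character (lazy) (captured); then one or more of any character except [bl1d] (lazy) (captured); then 1 to 2 of a digit, then one or more of the literal 'a'; then exactly 3 of any character except [dnq] (captured); then optionally any character except [eoa], then a non-word character; then anchored at the end.
Matches: at [6:55] → '6857883NEZbm38abkt66-83H4o8293f&983oS8ach06a5m5h-'.
Each match is replaced by 'X'.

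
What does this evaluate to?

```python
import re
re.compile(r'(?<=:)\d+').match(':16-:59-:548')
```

None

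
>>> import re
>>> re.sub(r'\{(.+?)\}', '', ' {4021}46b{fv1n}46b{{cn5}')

A `+?`/`*?`/`{m,n}?` starts at its minimum and grows only as far as needed for what follows to match.
Matches: at [1:7] → '{4021}'; at [10:16] → '{fv1n}'; at [19:25] → '{{cn5}'.
Each match is replaced by ''.

' 46b46b'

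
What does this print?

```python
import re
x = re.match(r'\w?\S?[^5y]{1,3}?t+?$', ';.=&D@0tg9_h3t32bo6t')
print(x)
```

The pattern matches optionally a word character, then optionally a non-whitespace character; then 1 to 3 of any character except [5y] (lazy), then one or more of a literal 't' (lazy); then anchored at the end.
With `match`, the pattern is implicitly anchored at the beginning.
Here the string doesn't start with a match, so the call returns None.

None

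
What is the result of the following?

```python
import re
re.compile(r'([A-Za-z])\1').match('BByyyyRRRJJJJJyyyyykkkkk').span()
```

With `match`, the pattern is implicitly anchored at the beginning.
The match spans [0:2] → 'BB'.

(0, 2)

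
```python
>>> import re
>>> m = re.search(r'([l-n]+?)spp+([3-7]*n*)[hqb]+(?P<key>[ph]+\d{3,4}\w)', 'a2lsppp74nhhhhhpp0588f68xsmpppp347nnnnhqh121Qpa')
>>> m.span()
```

The match spans [2:22] → 'lsppp74nhhhhhpp0588f'.

(2, 22)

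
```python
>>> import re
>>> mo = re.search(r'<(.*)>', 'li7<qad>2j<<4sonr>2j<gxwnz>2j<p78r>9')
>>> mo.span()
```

(3, 35)

The match spans [3:35] → '<qad>2j<<4sonr>2j<gxwnz>2j<p78r>'.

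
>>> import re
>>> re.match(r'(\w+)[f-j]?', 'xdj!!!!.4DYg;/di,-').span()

The pattern matches one or more of a word character (captured); then optionally a character in [f-j].
`re.match` only tries the pattern at the start of the string.
The match spans [0:3] → 'xdj'.
Captured: group 1 = 'xdj'.

(0, 3)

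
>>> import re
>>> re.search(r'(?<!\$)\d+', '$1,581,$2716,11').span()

(3, 6)

The negative lookahead/lookbehind blocks any match where the forbidden context is present.
`re.search` tries every starting position until one works.
The match spans [3:6] → '581'.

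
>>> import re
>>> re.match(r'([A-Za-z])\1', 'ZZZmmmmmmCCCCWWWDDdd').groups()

('Z',)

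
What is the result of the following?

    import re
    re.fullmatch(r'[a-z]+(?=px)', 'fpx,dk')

The lookaround is zero-width — it requires the adjacent text to match without consuming it, so the asserted text isn't part of the match.
`re.fullmatch` is like wrapping the pattern in `^…$` (in single-line mode).
Here the pattern can't cover the whole string, so the call returns None.

None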